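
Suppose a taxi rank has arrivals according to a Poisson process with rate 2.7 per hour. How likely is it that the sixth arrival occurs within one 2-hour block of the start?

0.4539

Over the interval, μ = 2.7 × 2 = 5.4 (a 2-hour block = 2 hours).
The sixth arrival falls in the interval iff at least 6 events occur there: P(S_6 ≤ t) = P(N ≥ 6) = 1 − P(N ≤ 5) ≈ 0.4539.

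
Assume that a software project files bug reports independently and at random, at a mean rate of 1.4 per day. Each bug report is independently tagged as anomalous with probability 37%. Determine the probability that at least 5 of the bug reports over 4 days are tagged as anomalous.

0.0594

Thinning: the bug reports that are tagged as anomalous themselves form a Poisson process with rate 0.37 × 1.4 = 0.518 per day.
Over the interval, μ = 0.518 × 4 = 2.072 (4 days).
P(N ≥ 5) = 1 − P(N ≤ 4) ≈ 0.0594.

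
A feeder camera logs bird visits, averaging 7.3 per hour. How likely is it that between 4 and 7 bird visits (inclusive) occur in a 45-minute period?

Over the interval, μ = 7.3 × 0.75 = 5.475 (a 45-minute period = 0.75 hours).
P(4 ≤ N ≤ 7) = Σ_{j=4}^{7} e^(−5.475) · 5.475^j/j! ≈ 0.6080.

0.6080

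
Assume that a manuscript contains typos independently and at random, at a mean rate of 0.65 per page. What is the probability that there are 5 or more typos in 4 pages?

0.1226

Over the interval, μ = 0.65 × 4 = 2.6 (4 pages).
P(N ≥ 5) = 1 − P(N ≤ 4) = 1 − Σ_{j=0}^{4} e^(−μ) μ^j/j! ≈ 0.1226.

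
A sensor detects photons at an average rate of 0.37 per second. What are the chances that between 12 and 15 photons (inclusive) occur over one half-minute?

Over the interval, μ = 0.37 × 30 = 11.1 (a half-minute = 30 seconds).
P(12 ≤ N ≤ 15) = Σ_{j=12}^{15} e^(−11.1) · 11.1^j/j! ≈ 0.3346.

0.3346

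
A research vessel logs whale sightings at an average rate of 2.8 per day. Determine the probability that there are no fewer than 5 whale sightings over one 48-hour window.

0.6578

Over the interval, μ = 2.8 × 2 = 5.6 (a 48-hour window = 2 days).
P(N ≥ 5) = 1 − P(N ≤ 4) = 1 − Σ_{j=0}^{4} e^(−μ) μ^j/j! ≈ 0.6578.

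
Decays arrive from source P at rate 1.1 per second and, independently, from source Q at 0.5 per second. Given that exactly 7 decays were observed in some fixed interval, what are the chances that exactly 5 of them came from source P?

Given the total, each event is independently from source P with probability p = λ_P/(λ_P+λ_Q) = 1.1/1.6 = 0.6875.
So K ~ Binomial(7, 1.1/1.6): P(K = 5) = C(7,5) · (1.1/1.6)^5 · (0.5/1.6)^2 ≈ 0.3150.

0.3150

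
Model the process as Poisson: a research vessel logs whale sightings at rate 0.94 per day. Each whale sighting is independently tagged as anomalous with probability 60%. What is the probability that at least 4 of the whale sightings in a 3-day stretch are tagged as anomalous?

0.0920

Thinning: the whale sightings that are tagged as anomalous themselves form a Poisson process with rate 0.6 × 0.94 = 0.564 per day.
Over the interval, μ = 0.564 × 3 = 1.692 (a 3-day stretch = 3 days).
P(N ≥ 4) = 1 − P(N ≤ 3) ≈ 0.0920.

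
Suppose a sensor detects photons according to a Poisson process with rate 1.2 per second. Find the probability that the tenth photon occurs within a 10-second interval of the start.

Over the interval, μ = 1.2 × 10 = 12 (a 10-second interval = 10 seconds).
The tenth arrival falls in the interval iff at least 10 events occur there: P(S_10 ≤ t) = P(N ≥ 10) = 1 − P(N ≤ 9) ≈ 0.7576.

0.7576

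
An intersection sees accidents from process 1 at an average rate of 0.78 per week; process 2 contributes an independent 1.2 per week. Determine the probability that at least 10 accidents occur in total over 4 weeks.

0.2735

Independent Poisson processes superpose: combined rate λ = 0.78 + 1.2 = 1.98 per week.
Over the interval, μ = 1.98 × 4 = 7.92 (4 weeks).
P(N ≥ 10) = 1 − P(N ≤ 9) ≈ 0.2735.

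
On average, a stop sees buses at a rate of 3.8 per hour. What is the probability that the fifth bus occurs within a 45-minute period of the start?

Over the interval, μ = 3.8 × 0.75 = 2.85 (a 45-minute period = 0.75 hours).
The fifth arrival falls in the interval iff at least 5 events occur there: P(S_5 ≤ t) = P(N ≥ 5) = 1 − P(N ≤ 4) ≈ 0.1602.

0.1602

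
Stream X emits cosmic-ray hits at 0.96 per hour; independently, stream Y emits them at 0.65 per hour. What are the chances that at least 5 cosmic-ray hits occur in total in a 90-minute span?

0.0978

Independent Poisson processes superpose: combined rate λ = 0.96 + 0.65 = 1.61 per hour.
Over the interval, μ = 1.61 × 1.5 = 2.415 (a 90-minute span = 1.5 hours).
P(N ≥ 5) = 1 − P(N ≤ 4) ≈ 0.0978.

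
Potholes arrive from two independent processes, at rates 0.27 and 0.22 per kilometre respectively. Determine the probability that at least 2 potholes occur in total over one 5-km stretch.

Independent Poisson processes superpose: combined rate λ = 0.27 + 0.22 = 0.49 per kilometre.
Over the interval, μ = 0.49 × 5 = 2.45 (a 5-km stretch = 5 kilometres).
P(N ≥ 2) = 1 − P(N ≤ 1) ≈ 0.7023.

0.7023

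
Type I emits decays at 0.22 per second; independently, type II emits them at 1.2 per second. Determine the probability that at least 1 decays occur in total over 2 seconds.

0.9416

Independent Poisson processes superpose: combined rate λ = 0.22 + 1.2 = 1.42 per second.
Over the interval, μ = 1.42 × 2 = 2.84 (2 seconds).
P(N ≥ 1) = 1 − P(N ≤ 0) ≈ 0.9416.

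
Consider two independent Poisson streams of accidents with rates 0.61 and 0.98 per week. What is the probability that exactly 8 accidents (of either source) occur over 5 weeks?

Independent Poisson processes superpose: combined rate λ = 0.61 + 0.98 = 1.59 per week.
Over the interval, μ = 1.59 × 5 = 7.95 (5 weeks).
P(N = 8) = e^(−7.95) · 7.95^8/8! ≈ 0.1396.

0.1396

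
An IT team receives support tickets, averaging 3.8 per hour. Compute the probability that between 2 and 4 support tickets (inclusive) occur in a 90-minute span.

Over the interval, μ = 3.8 × 1.5 = 5.7 (a 90-minute span = 1.5 hours).
P(2 ≤ N ≤ 4) = Σ_{j=2}^{4} e^(−5.7) · 5.7^j/j! ≈ 0.3048.

0.3048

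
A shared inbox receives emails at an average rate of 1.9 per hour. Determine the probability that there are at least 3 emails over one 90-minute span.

0.5424

Over the interval, μ = 1.9 × 1.5 = 2.85 (a 90-minute span = 1.5 hours).
P(N ≥ 3) = 1 − P(N ≤ 2) = 1 − Σ_{j=0}^{2} e^(−μ) μ^j/j! ≈ 0.5424.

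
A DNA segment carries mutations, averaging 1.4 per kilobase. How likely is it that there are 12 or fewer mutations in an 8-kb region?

0.6666

Over the interval, μ = 1.4 × 8 = 11.2 (an 8-kb region = 8 kilobases).
P(N ≤ 12) = Σ_{j=0}^{12} e^(−μ) μ^j/j! ≈ 0.6666.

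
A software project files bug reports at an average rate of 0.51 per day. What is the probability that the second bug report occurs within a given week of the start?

0.8713

Over the interval, μ = 0.51 × 7 = 3.57 (a week = 7 days).
The second arrival falls in the interval iff at least 2 events occur there: P(S_2 ≤ t) = P(N ≥ 2) = 1 − P(N ≤ 1) ≈ 0.8713.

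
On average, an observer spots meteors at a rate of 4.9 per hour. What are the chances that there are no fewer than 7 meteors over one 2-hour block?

0.8567

Over the interval, μ = 4.9 × 2 = 9.8 (a 2-hour block = 2 hours).
P(N ≥ 7) = 1 − P(N ≤ 6) = 1 − Σ_{j=0}^{6} e^(−μ) μ^j/j! ≈ 0.8567.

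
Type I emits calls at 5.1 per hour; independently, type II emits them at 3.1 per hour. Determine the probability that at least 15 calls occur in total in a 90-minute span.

0.2558

Independent Poisson processes superpose: combined rate λ = 5.1 + 3.1 = 8.2 per hour.
Over the interval, μ = 8.2 × 1.5 = 12.3 (a 90-minute span = 1.5 hours).
P(N ≥ 15) = 1 − P(N ≤ 14) ≈ 0.2558.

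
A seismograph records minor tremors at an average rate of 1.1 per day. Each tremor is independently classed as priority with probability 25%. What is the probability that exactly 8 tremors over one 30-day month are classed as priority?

0.1391

Thinning: the tremors that are classed as priority themselves form a Poisson process with rate 0.25 × 1.1 = 0.275 per day.
Over the interval, μ = 0.275 × 30 = 8.25 (a 30-day month = 30 days).
P(N = 8) = e^(−8.25) · 8.25^8/8! ≈ 0.1391.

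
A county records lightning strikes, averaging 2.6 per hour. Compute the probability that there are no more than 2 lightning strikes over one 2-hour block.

Over the interval, μ = 2.6 × 2 = 5.2 (a 2-hour block = 2 hours).
P(N ≤ 2) = Σ_{j=0}^{2} e^(−μ) μ^j/j! ≈ 0.1088.

0.1088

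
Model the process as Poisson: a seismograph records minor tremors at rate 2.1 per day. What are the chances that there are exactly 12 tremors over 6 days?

Over the interval, μ = 2.1 × 6 = 12.6 (6 days).
P(N = 12) = e^(−μ) μ^12/12! = e^(−12.6) · 12.6^12/479001600 ≈ 0.1127.

0.1127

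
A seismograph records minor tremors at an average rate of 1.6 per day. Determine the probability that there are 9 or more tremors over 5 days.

0.4075

Over the interval, μ = 1.6 × 5 = 8 (5 days).
P(N ≥ 9) = 1 − P(N ≤ 8) = 1 − Σ_{j=0}^{8} e^(−μ) μ^j/j! ≈ 0.4075.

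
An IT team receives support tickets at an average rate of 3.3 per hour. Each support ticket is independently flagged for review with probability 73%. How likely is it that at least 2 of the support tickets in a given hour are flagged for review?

0.6935

Thinning: the support tickets that are flagged for review themselves form a Poisson process with rate 0.73 × 3.3 = 2.409 per hour.
So μ = 2.409.
P(N ≥ 2) = 1 − P(N ≤ 1) ≈ 0.6935.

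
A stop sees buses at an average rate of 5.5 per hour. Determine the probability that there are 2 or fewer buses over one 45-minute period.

Over the interval, μ = 5.5 × 0.75 = 4.125 (a 45-minute period = 0.75 hours).
P(N ≤ 2) = Σ_{j=0}^{2} e^(−μ) μ^j/j! ≈ 0.2204.

0.2204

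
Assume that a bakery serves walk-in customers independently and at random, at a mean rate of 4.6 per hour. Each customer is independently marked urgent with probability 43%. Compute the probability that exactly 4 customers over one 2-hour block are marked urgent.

Thinning: the customers that are marked urgent themselves form a Poisson process with rate 0.43 × 4.6 = 1.978 per hour.
Over the interval, μ = 1.978 × 2 = 3.956 (a 2-hour block = 2 hours).
P(N = 4) = e^(−3.956) · 3.956^4/4! ≈ 0.1953.

0.1953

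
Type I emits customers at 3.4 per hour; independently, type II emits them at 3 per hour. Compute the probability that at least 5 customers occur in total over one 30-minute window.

Independent Poisson processes superpose: combined rate λ = 3.4 + 3 = 6.4 per hour.
Over the interval, μ = 6.4 × 0.5 = 3.2 (a 30-minute window = 0.5 hours).
P(N ≥ 5) = 1 − P(N ≤ 4) ≈ 0.2194.

0.2194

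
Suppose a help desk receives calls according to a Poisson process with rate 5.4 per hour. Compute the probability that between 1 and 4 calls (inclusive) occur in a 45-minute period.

0.6016

Over the interval, μ = 5.4 × 0.75 = 4.05 (a 45-minute period = 0.75 hours).
P(1 ≤ N ≤ 4) = Σ_{j=1}^{4} e^(−4.05) · 4.05^j/j! ≈ 0.6016.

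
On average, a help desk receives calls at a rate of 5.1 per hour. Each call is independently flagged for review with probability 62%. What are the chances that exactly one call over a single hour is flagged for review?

0.1339

Thinning: the calls that are flagged for review themselves form a Poisson process with rate 0.62 × 5.1 = 3.162 per hour.
So μ = 3.162.
P(N = 1) = e^(−3.162) · 3.162^1/1! ≈ 0.1339.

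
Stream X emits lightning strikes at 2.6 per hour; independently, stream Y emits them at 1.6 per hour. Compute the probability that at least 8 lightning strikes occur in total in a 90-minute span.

0.2983

Independent Poisson processes superpose: combined rate λ = 2.6 + 1.6 = 4.2 per hour.
Over the interval, μ = 4.2 × 1.5 = 6.3 (a 90-minute span = 1.5 hours).
P(N ≥ 8) = 1 − P(N ≤ 7) ≈ 0.2983.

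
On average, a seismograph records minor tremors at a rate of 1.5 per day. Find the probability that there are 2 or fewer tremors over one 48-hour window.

Over the interval, μ = 1.5 × 2 = 3 (a 48-hour window = 2 days).
P(N ≤ 2) = Σ_{j=0}^{2} e^(−μ) μ^j/j! ≈ 0.4232.

0.4232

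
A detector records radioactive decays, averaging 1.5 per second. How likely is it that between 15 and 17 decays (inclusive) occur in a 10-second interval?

0.2832

Over the interval, μ = 1.5 × 10 = 15 (a 10-second interval = 10 seconds).
P(15 ≤ N ≤ 17) = Σ_{j=15}^{17} e^(−15) · 15^j/j! ≈ 0.2832.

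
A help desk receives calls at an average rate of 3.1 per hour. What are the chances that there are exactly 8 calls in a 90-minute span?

Over the interval, μ = 3.1 × 1.5 = 4.65 (a 90-minute span = 1.5 hours).
P(N = 8) = e^(−μ) μ^8/8! = e^(−4.65) · 4.65^8/40320 ≈ 0.0518.

0.0518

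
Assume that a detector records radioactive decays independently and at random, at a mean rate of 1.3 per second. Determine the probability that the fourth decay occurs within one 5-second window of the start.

0.8882

Over the interval, μ = 1.3 × 5 = 6.5 (a 5-second window = 5 seconds).
The fourth arrival falls in the interval iff at least 4 events occur there: P(S_4 ≤ t) = P(N ≥ 4) = 1 − P(N ≤ 3) ≈ 0.8882.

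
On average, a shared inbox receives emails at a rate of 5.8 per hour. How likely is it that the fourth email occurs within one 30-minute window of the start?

Over the interval, μ = 5.8 × 0.5 = 2.9 (a 30-minute window = 0.5 hours).
The fourth arrival falls in the interval iff at least 4 events occur there: P(S_4 ≤ t) = P(N ≥ 4) = 1 − P(N ≤ 3) ≈ 0.3304.

0.3304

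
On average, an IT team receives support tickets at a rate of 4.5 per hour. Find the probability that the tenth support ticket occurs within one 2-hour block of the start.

Over the interval, μ = 4.5 × 2 = 9 (a 2-hour block = 2 hours).
The tenth arrival falls in the interval iff at least 10 events occur there: P(S_10 ≤ t) = P(N ≥ 10) = 1 − P(N ≤ 9) ≈ 0.4126.

0.4126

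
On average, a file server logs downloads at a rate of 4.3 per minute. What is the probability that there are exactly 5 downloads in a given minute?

With mean μ = 4.3 per minute,
P(N = 5) = e^(−μ) μ^5/5! = e^(−4.3) · 4.3^5/120 ≈ 0.1662.

0.1662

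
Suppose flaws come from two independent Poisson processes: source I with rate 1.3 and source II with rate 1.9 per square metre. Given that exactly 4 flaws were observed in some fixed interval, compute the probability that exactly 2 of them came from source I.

0.3491

Given the total, each event is independently from source I with probability p = λ_I/(λ_I+λ_II) = 1.3/3.2 ≈ 0.4062.
So K ~ Binomial(4, 1.3/3.2): P(K = 2) = C(4,2) · (1.3/3.2)^2 · (1.9/3.2)^2 ≈ 0.3491.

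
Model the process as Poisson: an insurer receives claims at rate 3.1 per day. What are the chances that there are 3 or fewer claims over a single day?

0.6248

With mean μ = 3.1 per day,
P(N ≤ 3) = Σ_{j=0}^{3} e^(−μ) μ^j/j! ≈ 0.6248.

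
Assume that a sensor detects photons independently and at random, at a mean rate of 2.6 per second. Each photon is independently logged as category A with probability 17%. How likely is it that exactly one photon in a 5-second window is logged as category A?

Thinning: the photons that are logged as category A themselves form a Poisson process with rate 0.17 × 2.6 = 0.442 per second.
Over the interval, μ = 0.442 × 5 = 2.21 (a 5-second window = 5 seconds).
P(N = 1) = e^(−2.21) · 2.21^1/1! ≈ 0.2424.

0.2424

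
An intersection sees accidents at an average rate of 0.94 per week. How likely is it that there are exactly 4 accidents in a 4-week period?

0.1939

Over the interval, μ = 0.94 × 4 = 3.76 (a 4-week period = 4 weeks).
P(N = 4) = e^(−μ) μ^4/4! = e^(−3.76) · 3.76^4/24 ≈ 0.1939.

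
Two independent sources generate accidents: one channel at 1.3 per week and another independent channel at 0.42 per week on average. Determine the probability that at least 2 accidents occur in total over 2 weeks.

Independent Poisson processes superpose: combined rate λ = 1.3 + 0.42 = 1.72 per week.
Over the interval, μ = 1.72 × 2 = 3.44 (2 weeks).
P(N ≥ 2) = 1 − P(N ≤ 1) ≈ 0.8576.

0.8576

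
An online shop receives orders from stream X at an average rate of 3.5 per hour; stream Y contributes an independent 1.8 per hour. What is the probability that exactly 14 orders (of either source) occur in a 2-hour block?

0.0646

Independent Poisson processes superpose: combined rate λ = 3.5 + 1.8 = 5.3 per hour.
Over the interval, μ = 5.3 × 2 = 10.6 (a 2-hour block = 2 hours).
P(N = 14) = e^(−10.6) · 10.6^14/14! ≈ 0.0646.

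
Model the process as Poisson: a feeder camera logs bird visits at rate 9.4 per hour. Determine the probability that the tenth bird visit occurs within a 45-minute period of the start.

Over the interval, μ = 9.4 × 0.75 = 7.05 (a 45-minute period = 0.75 hours).
The tenth arrival falls in the interval iff at least 10 events occur there: P(S_10 ≤ t) = P(N ≥ 10) = 1 − P(N ≤ 9) ≈ 0.1746.

0.1746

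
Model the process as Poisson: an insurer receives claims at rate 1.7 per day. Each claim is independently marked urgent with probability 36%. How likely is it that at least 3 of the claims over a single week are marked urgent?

Thinning: the claims that are marked urgent themselves form a Poisson process with rate 0.36 × 1.7 = 0.612 per day.
Over the interval, μ = 0.612 × 7 = 4.284 (a week = 7 days).
P(N ≥ 3) = 1 − P(N ≤ 2) ≈ 0.8006.

0.8006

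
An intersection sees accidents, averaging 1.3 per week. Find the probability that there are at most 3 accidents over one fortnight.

0.7360

Over the interval, μ = 1.3 × 2 = 2.6 (a fortnight = 2 weeks).
P(N ≤ 3) = Σ_{j=0}^{3} e^(−μ) μ^j/j! ≈ 0.7360.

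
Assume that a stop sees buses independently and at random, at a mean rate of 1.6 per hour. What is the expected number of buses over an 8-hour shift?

E[N] = λt = 1.6 × 8 = 12.8 (an 8-hour shift = 8 hours).

12.8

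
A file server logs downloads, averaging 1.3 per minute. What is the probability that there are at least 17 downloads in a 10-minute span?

Over the interval, μ = 1.3 × 10 = 13 (a 10-minute span = 10 minutes).
P(N ≥ 17) = 1 − P(N ≤ 16) = 1 − Σ_{j=0}^{16} e^(−μ) μ^j/j! ≈ 0.1645.

0.1645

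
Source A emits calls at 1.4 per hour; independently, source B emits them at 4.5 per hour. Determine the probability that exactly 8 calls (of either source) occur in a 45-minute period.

Independent Poisson processes superpose: combined rate λ = 1.4 + 4.5 = 5.9 per hour.
Over the interval, μ = 5.9 × 0.75 = 4.425 (a 45-minute period = 0.75 hours).
P(N = 8) = e^(−4.425) · 4.425^8/8! ≈ 0.0437.

0.0437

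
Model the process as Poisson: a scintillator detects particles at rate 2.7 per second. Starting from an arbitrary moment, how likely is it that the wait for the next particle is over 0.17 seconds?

The wait for the next event is exponential with rate λ = 2.7 per second.
P(T > 0.17) = e^(−λt) = e^(−2.7 × 0.17) = e^(−0.459) ≈ 0.6319.

0.6319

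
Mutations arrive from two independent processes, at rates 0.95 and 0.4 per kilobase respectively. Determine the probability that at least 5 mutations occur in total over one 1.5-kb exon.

0.0549

Independent Poisson processes superpose: combined rate λ = 0.95 + 0.4 = 1.35 per kilobase.
Over the interval, μ = 1.35 × 1.5 = 2.025 (a 1.5-kb exon = 1.5 kilobases).
P(N ≥ 5) = 1 − P(N ≤ 4) ≈ 0.0549.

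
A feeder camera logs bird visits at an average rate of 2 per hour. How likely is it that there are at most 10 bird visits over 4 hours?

Over the interval, μ = 2 × 4 = 8 (4 hours).
P(N ≤ 10) = Σ_{j=0}^{10} e^(−μ) μ^j/j! ≈ 0.8159.

0.8159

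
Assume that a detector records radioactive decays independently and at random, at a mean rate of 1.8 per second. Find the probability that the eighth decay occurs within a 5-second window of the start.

0.6761

Over the interval, μ = 1.8 × 5 = 9 (a 5-second window = 5 seconds).
The eighth arrival falls in the interval iff at least 8 events occur there: P(S_8 ≤ t) = P(N ≥ 8) = 1 − P(N ≤ 7) ≈ 0.6761.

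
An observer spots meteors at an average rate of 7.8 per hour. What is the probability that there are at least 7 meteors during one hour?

With mean μ = 7.8 per hour,
P(N ≥ 7) = 1 − P(N ≤ 6) = 1 − Σ_{j=0}^{6} e^(−μ) μ^j/j! ≈ 0.6616.

0.6616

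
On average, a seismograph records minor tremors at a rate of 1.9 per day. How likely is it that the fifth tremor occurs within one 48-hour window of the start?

0.3322

Over the interval, μ = 1.9 × 2 = 3.8 (a 48-hour window = 2 days).
The fifth arrival falls in the interval iff at least 5 events occur there: P(S_5 ≤ t) = P(N ≥ 5) = 1 − P(N ≤ 4) ≈ 0.3322.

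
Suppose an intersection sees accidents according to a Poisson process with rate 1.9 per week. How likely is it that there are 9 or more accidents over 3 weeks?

Over the interval, μ = 1.9 × 3 = 5.7 (3 weeks).
P(N ≥ 9) = 1 − P(N ≤ 8) = 1 − Σ_{j=0}^{8} e^(−μ) μ^j/j! ≈ 0.1234.

0.1234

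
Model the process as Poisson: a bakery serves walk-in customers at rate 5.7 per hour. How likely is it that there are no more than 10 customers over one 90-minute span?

Over the interval, μ = 5.7 × 1.5 = 8.55 (a 90-minute span = 1.5 hours).
P(N ≤ 10) = Σ_{j=0}^{10} e^(−μ) μ^j/j! ≈ 0.7578.

0.7578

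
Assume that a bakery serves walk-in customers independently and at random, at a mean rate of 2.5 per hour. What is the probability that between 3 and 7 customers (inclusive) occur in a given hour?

With mean μ = 2.5 per hour,
P(3 ≤ N ≤ 7) = Σ_{j=3}^{7} e^(−2.5) · 2.5^j/j! ≈ 0.4519.

0.4519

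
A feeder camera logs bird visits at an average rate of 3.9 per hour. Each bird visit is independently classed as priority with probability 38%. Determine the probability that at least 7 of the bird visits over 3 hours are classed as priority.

0.1621

Thinning: the bird visits that are classed as priority themselves form a Poisson process with rate 0.38 × 3.9 = 1.482 per hour.
Over the interval, μ = 1.482 × 3 = 4.446 (3 hours).
P(N ≥ 7) = 1 − P(N ≤ 6) ≈ 0.1621.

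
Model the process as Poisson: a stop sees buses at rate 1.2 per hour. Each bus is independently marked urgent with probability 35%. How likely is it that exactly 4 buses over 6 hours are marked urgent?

0.1352

Thinning: the buses that are marked urgent themselves form a Poisson process with rate 0.35 × 1.2 = 0.42 per hour.
Over the interval, μ = 0.42 × 6 = 2.52 (6 hours).
P(N = 4) = e^(−2.52) · 2.52^4/4! ≈ 0.1352.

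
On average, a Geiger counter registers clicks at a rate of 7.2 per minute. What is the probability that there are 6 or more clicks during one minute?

0.7241

With mean μ = 7.2 per minute,
P(N ≥ 6) = 1 − P(N ≤ 5) = 1 − Σ_{j=0}^{5} e^(−μ) μ^j/j! ≈ 0.7241.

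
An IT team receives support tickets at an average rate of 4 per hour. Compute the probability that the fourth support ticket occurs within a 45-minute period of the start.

0.3528

Over the interval, μ = 4 × 0.75 = 3 (a 45-minute period = 0.75 hours).
The fourth arrival falls in the interval iff at least 4 events occur there: P(S_4 ≤ t) = P(N ≥ 4) = 1 − P(N ≤ 3) ≈ 0.3528.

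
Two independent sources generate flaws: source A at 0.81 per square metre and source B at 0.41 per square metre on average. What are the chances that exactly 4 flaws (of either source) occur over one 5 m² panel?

Independent Poisson processes superpose: combined rate λ = 0.81 + 0.41 = 1.22 per square metre.
Over the interval, μ = 1.22 × 5 = 6.1 (a 5 m² panel = 5 square metres).
P(N = 4) = e^(−6.1) · 6.1^4/4! ≈ 0.1294.

0.1294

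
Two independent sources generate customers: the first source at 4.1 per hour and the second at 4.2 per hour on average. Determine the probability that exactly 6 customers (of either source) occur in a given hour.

0.1128

Independent Poisson processes superpose: combined rate λ = 4.1 + 4.2 = 8.3 per hour.
So μ = 8.3.
P(N = 6) = e^(−8.3) · 8.3^6/6! ≈ 0.1128.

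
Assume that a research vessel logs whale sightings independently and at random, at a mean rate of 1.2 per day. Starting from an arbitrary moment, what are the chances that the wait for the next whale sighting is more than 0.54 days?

The wait for the next event is exponential with rate λ = 1.2 per day.
P(T > 0.54) = e^(−λt) = e^(−1.2 × 0.54) = e^(−0.648) ≈ 0.5231.

0.5231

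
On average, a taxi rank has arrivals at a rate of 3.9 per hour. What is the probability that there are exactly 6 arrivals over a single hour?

0.0989

With mean μ = 3.9 per hour,
P(N = 6) = e^(−μ) μ^6/6! = e^(−3.9) · 3.9^6/720 ≈ 0.0989.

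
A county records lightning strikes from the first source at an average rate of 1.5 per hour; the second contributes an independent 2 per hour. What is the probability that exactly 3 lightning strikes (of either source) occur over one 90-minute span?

Independent Poisson processes superpose: combined rate λ = 1.5 + 2 = 3.5 per hour.
Over the interval, μ = 3.5 × 1.5 = 5.25 (a 90-minute span = 1.5 hours).
P(N = 3) = e^(−5.25) · 5.25^3/3! ≈ 0.1266.

0.1266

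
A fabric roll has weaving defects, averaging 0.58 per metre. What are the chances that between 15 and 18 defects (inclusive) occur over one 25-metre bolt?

Over the interval, μ = 0.58 × 25 = 14.5 (a 25-metre bolt = 25 metres).
P(15 ≤ N ≤ 18) = Σ_{j=15}^{18} e^(−14.5) · 14.5^j/j! ≈ 0.3354.

0.3354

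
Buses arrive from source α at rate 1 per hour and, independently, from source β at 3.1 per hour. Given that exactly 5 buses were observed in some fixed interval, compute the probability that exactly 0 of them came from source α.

0.2471

Given the total, each event is independently from source α with probability p = λ_α/(λ_α+λ_β) = 1/4.1 ≈ 0.2439.
So K ~ Binomial(5, 1/4.1): P(K = 0) = C(5,0) · (1/4.1)^0 · (3.1/4.1)^5 ≈ 0.2471.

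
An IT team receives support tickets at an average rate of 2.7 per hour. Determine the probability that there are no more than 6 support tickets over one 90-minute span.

0.8841

Over the interval, μ = 2.7 × 1.5 = 4.05 (a 90-minute span = 1.5 hours).
P(N ≤ 6) = Σ_{j=0}^{6} e^(−μ) μ^j/j! ≈ 0.8841.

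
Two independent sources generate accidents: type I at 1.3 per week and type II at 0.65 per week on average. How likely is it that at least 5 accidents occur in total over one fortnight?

0.3516

Independent Poisson processes superpose: combined rate λ = 1.3 + 0.65 = 1.95 per week.
Over the interval, μ = 1.95 × 2 = 3.9 (a fortnight = 2 weeks).
P(N ≥ 5) = 1 − P(N ≤ 4) ≈ 0.3516.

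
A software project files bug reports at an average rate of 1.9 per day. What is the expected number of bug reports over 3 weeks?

39.9

E[N] = λt = 1.9 × 21 = 39.9 (3 weeks = 21 days).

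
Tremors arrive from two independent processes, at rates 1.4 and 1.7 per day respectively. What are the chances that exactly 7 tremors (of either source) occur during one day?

Independent Poisson processes superpose: combined rate λ = 1.4 + 1.7 = 3.1 per day.
So μ = 3.1.
P(N = 7) = e^(−3.1) · 3.1^7/7! ≈ 0.0246.

0.0246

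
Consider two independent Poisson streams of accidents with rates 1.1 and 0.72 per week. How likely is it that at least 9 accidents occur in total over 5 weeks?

Independent Poisson processes superpose: combined rate λ = 1.1 + 0.72 = 1.82 per week.
Over the interval, μ = 1.82 × 5 = 9.1 (5 weeks).
P(N ≥ 9) = 1 − P(N ≤ 8) ≈ 0.5574.

0.5574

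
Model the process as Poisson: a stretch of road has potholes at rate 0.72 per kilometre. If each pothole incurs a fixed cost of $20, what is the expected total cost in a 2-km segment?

E[N] = 0.72 × 2 = 1.44 (a 2-km segment = 2 kilometres); E[cost] = 1.44 × $20 = $28.8.

$28.8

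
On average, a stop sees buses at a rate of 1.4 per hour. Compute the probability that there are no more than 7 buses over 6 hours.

0.3987

Over the interval, μ = 1.4 × 6 = 8.4 (6 hours).
P(N ≤ 7) = Σ_{j=0}^{7} e^(−μ) μ^j/j! ≈ 0.3987.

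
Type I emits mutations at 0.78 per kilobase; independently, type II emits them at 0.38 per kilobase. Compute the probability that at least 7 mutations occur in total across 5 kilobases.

Independent Poisson processes superpose: combined rate λ = 0.78 + 0.38 = 1.16 per kilobase.
Over the interval, μ = 1.16 × 5 = 5.8 (5 kilobases).
P(N ≥ 7) = 1 − P(N ≤ 6) ≈ 0.3616.

0.3616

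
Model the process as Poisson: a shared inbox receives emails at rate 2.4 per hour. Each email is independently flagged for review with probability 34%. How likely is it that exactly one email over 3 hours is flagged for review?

Thinning: the emails that are flagged for review themselves form a Poisson process with rate 0.34 × 2.4 = 0.816 per hour.
Over the interval, μ = 0.816 × 3 = 2.448 (3 hours).
P(N = 1) = e^(−2.448) · 2.448^1/1! ≈ 0.2117.

0.2117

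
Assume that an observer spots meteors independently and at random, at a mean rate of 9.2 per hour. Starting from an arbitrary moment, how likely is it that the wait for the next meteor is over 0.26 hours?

The wait for the next event is exponential with rate λ = 9.2 per hour.
P(T > 0.26) = e^(−λt) = e^(−9.2 × 0.26) = e^(−2.392) ≈ 0.0914.

0.0914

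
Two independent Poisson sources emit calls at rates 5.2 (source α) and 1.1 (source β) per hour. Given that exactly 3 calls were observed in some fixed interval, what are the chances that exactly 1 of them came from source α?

Given the total, each event is independently from source α with probability p = λ_α/(λ_α+λ_β) = 5.2/6.3 ≈ 0.8254.
So K ~ Binomial(3, 5.2/6.3): P(K = 1) = C(3,1) · (5.2/6.3)^1 · (1.1/6.3)^2 ≈ 0.0755.

0.0755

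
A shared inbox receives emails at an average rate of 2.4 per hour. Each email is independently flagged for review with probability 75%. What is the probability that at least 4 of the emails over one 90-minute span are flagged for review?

0.2859

Thinning: the emails that are flagged for review themselves form a Poisson process with rate 0.75 × 2.4 = 1.8 per hour.
Over the interval, μ = 1.8 × 1.5 = 2.7 (a 90-minute span = 1.5 hours).
P(N ≥ 4) = 1 − P(N ≤ 3) ≈ 0.2859.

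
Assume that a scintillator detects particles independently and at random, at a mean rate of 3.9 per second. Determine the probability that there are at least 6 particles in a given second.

With mean μ = 3.9 per second,
P(N ≥ 6) = 1 − P(N ≤ 5) = 1 − Σ_{j=0}^{5} e^(−μ) μ^j/j! ≈ 0.1994.

0.1994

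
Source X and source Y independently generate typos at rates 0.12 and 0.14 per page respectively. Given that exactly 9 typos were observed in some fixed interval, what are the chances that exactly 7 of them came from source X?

Given the total, each event is independently from source X with probability p = λ_X/(λ_X+λ_Y) = 0.12/0.26 ≈ 0.4615.
So K ~ Binomial(9, 0.12/0.26): P(K = 7) = C(9,7) · (0.12/0.26)^7 · (0.14/0.26)^2 ≈ 0.0466.

0.0466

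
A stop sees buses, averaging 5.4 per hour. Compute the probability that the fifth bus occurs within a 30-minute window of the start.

0.1371

Over the interval, μ = 5.4 × 0.5 = 2.7 (a 30-minute window = 0.5 hours).
The fifth arrival falls in the interval iff at least 5 events occur there: P(S_5 ≤ t) = P(N ≥ 5) = 1 − P(N ≤ 4) ≈ 0.1371.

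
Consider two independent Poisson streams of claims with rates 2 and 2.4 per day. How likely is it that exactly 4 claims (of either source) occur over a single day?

0.1917

Independent Poisson processes superpose: combined rate λ = 2 + 2.4 = 4.4 per day.
So μ = 4.4.
P(N = 4) = e^(−4.4) · 4.4^4/4! ≈ 0.1917.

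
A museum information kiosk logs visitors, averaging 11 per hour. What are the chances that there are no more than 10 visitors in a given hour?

0.4599

With mean μ = 11 per hour,
P(N ≤ 10) = Σ_{j=0}^{10} e^(−μ) μ^j/j! ≈ 0.4599.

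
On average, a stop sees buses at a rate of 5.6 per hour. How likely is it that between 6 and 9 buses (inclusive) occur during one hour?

With mean μ = 5.6 per hour,
P(6 ≤ N ≤ 9) = Σ_{j=6}^{9} e^(−5.6) · 5.6^j/j! ≈ 0.4290.

0.4290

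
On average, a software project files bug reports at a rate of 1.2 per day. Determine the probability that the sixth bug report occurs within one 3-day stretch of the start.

0.1559

Over the interval, μ = 1.2 × 3 = 3.6 (a 3-day stretch = 3 days).
The sixth arrival falls in the interval iff at least 6 events occur there: P(S_6 ≤ t) = P(N ≥ 6) = 1 − P(N ≤ 5) ≈ 0.1559.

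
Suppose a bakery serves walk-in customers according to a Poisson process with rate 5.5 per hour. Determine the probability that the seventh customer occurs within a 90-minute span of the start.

Over the interval, μ = 5.5 × 1.5 = 8.25 (a 90-minute span = 1.5 hours).
The seventh arrival falls in the interval iff at least 7 events occur there: P(S_7 ≤ t) = P(N ≥ 7) = 1 − P(N ≤ 6) ≈ 0.7162.

0.7162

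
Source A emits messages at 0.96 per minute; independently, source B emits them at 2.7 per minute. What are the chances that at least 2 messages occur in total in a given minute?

Independent Poisson processes superpose: combined rate λ = 0.96 + 2.7 = 3.66 per minute.
So μ = 3.66.
P(N ≥ 2) = 1 − P(N ≤ 1) ≈ 0.8801.

0.8801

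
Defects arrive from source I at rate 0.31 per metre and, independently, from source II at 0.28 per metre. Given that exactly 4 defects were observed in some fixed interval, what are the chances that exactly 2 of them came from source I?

Given the total, each event is independently from source I with probability p = λ_I/(λ_I+λ_II) = 0.31/0.59 ≈ 0.5254.
So K ~ Binomial(4, 0.31/0.59): P(K = 2) = C(4,2) · (0.31/0.59)^2 · (0.28/0.59)^2 ≈ 0.3731.

0.3731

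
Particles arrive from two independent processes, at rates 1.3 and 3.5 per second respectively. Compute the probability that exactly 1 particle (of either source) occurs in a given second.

Independent Poisson processes superpose: combined rate λ = 1.3 + 3.5 = 4.8 per second.
So μ = 4.8.
P(N = 1) = e^(−4.8) · 4.8^1/1! ≈ 0.0395.

0.0395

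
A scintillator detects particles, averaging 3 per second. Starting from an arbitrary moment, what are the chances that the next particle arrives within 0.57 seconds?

Inter-arrival times are exponential with rate λ = 3 per second.
P(T ≤ 0.57) = 1 − e^(−λt) = 1 − e^(−3 × 0.57) = 1 − e^(−1.71) ≈ 0.8191.

0.8191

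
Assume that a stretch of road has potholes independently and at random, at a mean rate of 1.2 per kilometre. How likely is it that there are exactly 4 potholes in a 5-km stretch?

0.1339

Over the interval, μ = 1.2 × 5 = 6 (a 5-km stretch = 5 kilometres).
P(N = 4) = e^(−μ) μ^4/4! = e^(−6) · 6^4/24 ≈ 0.1339.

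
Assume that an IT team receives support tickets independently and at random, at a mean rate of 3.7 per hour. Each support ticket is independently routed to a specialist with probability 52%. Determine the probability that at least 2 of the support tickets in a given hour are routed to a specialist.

0.5730

Thinning: the support tickets that are routed to a specialist themselves form a Poisson process with rate 0.52 × 3.7 = 1.924 per hour.
So μ = 1.924.
P(N ≥ 2) = 1 − P(N ≤ 1) ≈ 0.5730.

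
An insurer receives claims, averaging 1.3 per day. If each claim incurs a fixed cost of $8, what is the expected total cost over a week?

$72.8

E[N] = 1.3 × 7 = 9.1 (a week = 7 days); E[cost] = 9.1 × $8 = $72.8.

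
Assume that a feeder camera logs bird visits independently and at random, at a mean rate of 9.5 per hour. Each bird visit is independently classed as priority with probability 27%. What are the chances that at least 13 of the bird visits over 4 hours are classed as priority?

Thinning: the bird visits that are classed as priority themselves form a Poisson process with rate 0.27 × 9.5 = 2.565 per hour.
Over the interval, μ = 2.565 × 4 = 10.26 (4 hours).
P(N ≥ 13) = 1 − P(N ≤ 12) ≈ 0.2337.

0.2337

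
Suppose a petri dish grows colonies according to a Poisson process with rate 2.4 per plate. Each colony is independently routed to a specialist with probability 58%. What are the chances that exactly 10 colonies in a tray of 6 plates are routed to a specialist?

0.1074

Thinning: the colonies that are routed to a specialist themselves form a Poisson process with rate 0.58 × 2.4 = 1.392 per plate.
Over the interval, μ = 1.392 × 6 = 8.352 (a tray of 6 plates = 6 plates).
P(N = 10) = e^(−8.352) · 8.352^10/10! ≈ 0.1074.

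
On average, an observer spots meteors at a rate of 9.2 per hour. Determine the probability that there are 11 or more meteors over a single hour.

With mean μ = 9.2 per hour,
P(N ≥ 11) = 1 − P(N ≤ 10) = 1 − Σ_{j=0}^{10} e^(−μ) μ^j/j! ≈ 0.3180.

0.3180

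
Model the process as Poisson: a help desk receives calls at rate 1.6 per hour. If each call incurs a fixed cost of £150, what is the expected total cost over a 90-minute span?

E[N] = 1.6 × 1.5 = 2.4 (a 90-minute span = 1.5 hours); E[cost] = 2.4 × £150 = £360.

£360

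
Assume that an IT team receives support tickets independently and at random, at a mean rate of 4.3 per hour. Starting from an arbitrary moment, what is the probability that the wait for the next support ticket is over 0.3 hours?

0.2753

The wait for the next event is exponential with rate λ = 4.3 per hour.
P(T > 0.3) = e^(−λt) = e^(−4.3 × 0.3) = e^(−1.29) ≈ 0.2753.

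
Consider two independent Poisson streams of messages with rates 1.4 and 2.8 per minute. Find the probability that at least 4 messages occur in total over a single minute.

0.6046

Independent Poisson processes superpose: combined rate λ = 1.4 + 2.8 = 4.2 per minute.
So μ = 4.2.
P(N ≥ 4) = 1 − P(N ≤ 3) ≈ 0.6046.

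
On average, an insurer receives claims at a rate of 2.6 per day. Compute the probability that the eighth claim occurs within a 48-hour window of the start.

Over the interval, μ = 2.6 × 2 = 5.2 (a 48-hour window = 2 days).
The eighth arrival falls in the interval iff at least 8 events occur there: P(S_8 ≤ t) = P(N ≥ 8) = 1 − P(N ≤ 7) ≈ 0.1551.

0.1551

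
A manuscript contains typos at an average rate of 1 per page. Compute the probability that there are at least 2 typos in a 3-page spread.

0.8009

Over the interval, μ = 1 × 3 = 3 (a 3-page spread = 3 pages).
P(N ≥ 2) = 1 − P(N ≤ 1) = 1 − Σ_{j=0}^{1} e^(−μ) μ^j/j! ≈ 0.8009.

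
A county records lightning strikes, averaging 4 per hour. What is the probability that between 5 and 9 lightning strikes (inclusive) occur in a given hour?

With mean μ = 4 per hour,
P(5 ≤ N ≤ 9) = Σ_{j=5}^{9} e^(−4) · 4^j/j! ≈ 0.3630.

0.3630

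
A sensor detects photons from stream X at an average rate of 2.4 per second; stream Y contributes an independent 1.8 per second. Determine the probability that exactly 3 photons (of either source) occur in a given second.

0.1852

Independent Poisson processes superpose: combined rate λ = 2.4 + 1.8 = 4.2 per second.
So μ = 4.2.
P(N = 3) = e^(−4.2) · 4.2^3/3! ≈ 0.1852.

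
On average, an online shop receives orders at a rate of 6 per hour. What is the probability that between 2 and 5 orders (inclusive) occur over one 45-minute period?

0.6418

Over the interval, μ = 6 × 0.75 = 4.5 (a 45-minute period = 0.75 hours).
P(2 ≤ N ≤ 5) = Σ_{j=2}^{5} e^(−4.5) · 4.5^j/j! ≈ 0.6418.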